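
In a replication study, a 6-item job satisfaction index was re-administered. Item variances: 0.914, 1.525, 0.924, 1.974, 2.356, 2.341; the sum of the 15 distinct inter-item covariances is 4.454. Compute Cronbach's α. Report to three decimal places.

Σσᵢ² = 0.914 + 1.525 + 0.924 + 1.974 + 2.356 + 2.341 = 10.034
Sum of distinct covariances = 4.454
σ²_T = Σσᵢ² + 2·Σcov = 10.034 + 2 × 4.454 = 18.942
α = (6/5)·(1 − 10.034/18.942) = 0.564

α = 0.564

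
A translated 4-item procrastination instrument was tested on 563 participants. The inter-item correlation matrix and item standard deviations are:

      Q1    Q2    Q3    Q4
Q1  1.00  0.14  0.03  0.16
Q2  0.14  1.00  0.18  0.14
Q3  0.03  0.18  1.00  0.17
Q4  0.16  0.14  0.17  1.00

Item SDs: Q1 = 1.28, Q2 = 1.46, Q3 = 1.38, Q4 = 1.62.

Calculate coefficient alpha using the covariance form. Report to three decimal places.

Σσ²ᵢ = 1.28² + 1.46² + 1.38² + 1.62² = 8.2988
Covariances σ_ij = r_ij · s_i · s_j:
  σ(Q1,Q2) = 0.14 × 1.28 × 1.46 = 0.2616
  σ(Q1,Q3) = 0.03 × 1.28 × 1.38 = 0.0530
  σ(Q1,Q4) = 0.16 × 1.28 × 1.62 = 0.3318
  σ(Q2,Q3) = 0.18 × 1.46 × 1.38 = 0.3627
  σ(Q2,Q4) = 0.14 × 1.46 × 1.62 = 0.3311
  σ(Q3,Q4) = 0.17 × 1.38 × 1.62 = 0.3801
σ²_T = Σσ²ᵢ + 2·Σσ_ij = 8.2988 + 2 × 1.7203 = 11.7394
α = (4/3)·(1 − 8.2988/11.7394) = 0.391

coefficient alpha = 0.391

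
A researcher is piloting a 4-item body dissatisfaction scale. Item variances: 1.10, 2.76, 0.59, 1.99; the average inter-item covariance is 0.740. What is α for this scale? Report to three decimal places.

Σσᵢ² = 1.10 + 2.76 + 0.59 + 1.99 = 6.44
Sum of the 6 distinct covariances = 6 × 0.740 = 4.440
σ²_T = Σσᵢ² + 2·Σcov = 6.44 + 2 × 4.440 = 15.320
α = (4/3)·(1 − 6.44/15.320) = 0.773

α = 0.773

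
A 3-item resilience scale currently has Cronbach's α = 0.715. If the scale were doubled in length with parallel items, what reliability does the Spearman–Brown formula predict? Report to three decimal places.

Length factor m = 2
α' = m·α / (1 + (m−1)·α)
   = 2 × 0.715 / (1 + (2 − 1) × 0.715)
   = 1.4300 / 1.7150 = 0.834

predicted reliability = 0.834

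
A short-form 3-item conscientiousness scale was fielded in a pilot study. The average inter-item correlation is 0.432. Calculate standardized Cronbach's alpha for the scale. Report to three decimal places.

Standardized α = k·r̄ / (1 + (k−1)·r̄) = 3 × 0.432 / (1 + 2 × 0.432)
  = 1.2960 / 1.8640 = 0.695

standardized Cronbach's alpha = 0.695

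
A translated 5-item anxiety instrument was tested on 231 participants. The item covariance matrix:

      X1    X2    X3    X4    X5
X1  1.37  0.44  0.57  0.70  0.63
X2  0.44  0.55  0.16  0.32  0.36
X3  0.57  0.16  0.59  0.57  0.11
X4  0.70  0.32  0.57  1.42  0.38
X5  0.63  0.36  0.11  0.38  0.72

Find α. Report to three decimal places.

sum of item variances = 1.37 + 0.55 + 0.59 + 1.42 + 0.72 = 4.65
Sum of off-diagonal covariances = 4.24
σ²_total = 4.65 + 2 × 4.24 = 13.13
α = (k/(k−1))·(1 − sum of item variances/σ²_total) = (5/4)·(1 − 4.65/13.13) = 0.807

α = 0.807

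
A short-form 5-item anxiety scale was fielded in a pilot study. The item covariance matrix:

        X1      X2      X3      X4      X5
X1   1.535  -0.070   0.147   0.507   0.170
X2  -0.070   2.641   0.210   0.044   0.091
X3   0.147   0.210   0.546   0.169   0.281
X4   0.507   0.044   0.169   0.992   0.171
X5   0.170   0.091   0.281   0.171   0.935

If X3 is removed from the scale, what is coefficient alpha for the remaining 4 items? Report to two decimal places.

coefficient alpha = 0.31

Remaining items: X1, X2, X4, X5 (k = 4).
Σσ²ᵢ = 1.535 + 2.641 + 0.992 + 0.935 = 6.103
total variance = 6.103 + 2 × 0.913 = 7.929
α (item deleted) = (4/3)·(1 − 6.103/7.929) = 0.31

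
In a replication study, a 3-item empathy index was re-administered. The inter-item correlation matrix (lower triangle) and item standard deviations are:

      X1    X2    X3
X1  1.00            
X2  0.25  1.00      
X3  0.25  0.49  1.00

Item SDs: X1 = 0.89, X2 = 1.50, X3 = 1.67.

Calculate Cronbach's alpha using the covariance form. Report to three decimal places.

Σσ²ᵢ = 0.89² + 1.50² + 1.67² = 5.8310
Covariances σ_ij = r_ij · s_i · s_j:
  σ(X1,X2) = 0.25 × 0.89 × 1.50 = 0.3337
  σ(X1,X3) = 0.25 × 0.89 × 1.67 = 0.3716
  σ(X2,X3) = 0.49 × 1.50 × 1.67 = 1.2274
σ²_T = Σσ²ᵢ + 2·Σσ_ij = 5.8310 + 2 × 1.9327 = 9.6964
α = (3/2)·(1 − 5.8310/9.6964) = 0.598

Cronbach's alpha = 0.598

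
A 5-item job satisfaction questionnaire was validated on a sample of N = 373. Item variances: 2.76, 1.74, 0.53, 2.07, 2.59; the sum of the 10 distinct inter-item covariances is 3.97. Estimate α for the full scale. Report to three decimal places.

sum of item variances = 2.76 + 1.74 + 0.53 + 2.07 + 2.59 = 9.69
Sum of distinct covariances = 3.97
σ²_T = sum of item variances + 2·Σcov = 9.69 + 2 × 3.97 = 17.63
α = (5/4)·(1 − 9.69/17.63) = 0.563

α = 0.563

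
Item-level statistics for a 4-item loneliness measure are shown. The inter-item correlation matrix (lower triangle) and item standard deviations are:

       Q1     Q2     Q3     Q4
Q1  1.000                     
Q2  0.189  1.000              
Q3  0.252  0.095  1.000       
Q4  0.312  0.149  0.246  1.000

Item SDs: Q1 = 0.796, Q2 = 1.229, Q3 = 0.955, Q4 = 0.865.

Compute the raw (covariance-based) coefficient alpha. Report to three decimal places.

coefficient alpha = 0.478

Σσ²ᵢ = 0.796² + 1.229² + 0.955² + 0.865² = 3.8043
Covariances σ_ij = r_ij · s_i · s_j:
  σ(Q1,Q2) = 0.189 × 0.796 × 1.229 = 0.1849
  σ(Q1,Q3) = 0.252 × 0.796 × 0.955 = 0.1916
  σ(Q1,Q4) = 0.312 × 0.796 × 0.865 = 0.2148
  σ(Q2,Q3) = 0.095 × 1.229 × 0.955 = 0.1115
  σ(Q2,Q4) = 0.149 × 1.229 × 0.865 = 0.1584
  σ(Q3,Q4) = 0.246 × 0.955 × 0.865 = 0.2032
σ²_T = Σσ²ᵢ + 2·Σσ_ij = 3.8043 + 2 × 1.0644 = 5.9331
α = (4/3)·(1 − 3.8043/5.9331) = 0.478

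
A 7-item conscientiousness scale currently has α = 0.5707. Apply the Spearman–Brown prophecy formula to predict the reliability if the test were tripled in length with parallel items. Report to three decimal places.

predicted reliability = 0.800

Length factor m = 3
α' = m·α / (1 + (m−1)·α)
   = 3 × 0.5707 / (1 + (3 − 1) × 0.5707)
   = 1.7121 / 2.1414 = 0.800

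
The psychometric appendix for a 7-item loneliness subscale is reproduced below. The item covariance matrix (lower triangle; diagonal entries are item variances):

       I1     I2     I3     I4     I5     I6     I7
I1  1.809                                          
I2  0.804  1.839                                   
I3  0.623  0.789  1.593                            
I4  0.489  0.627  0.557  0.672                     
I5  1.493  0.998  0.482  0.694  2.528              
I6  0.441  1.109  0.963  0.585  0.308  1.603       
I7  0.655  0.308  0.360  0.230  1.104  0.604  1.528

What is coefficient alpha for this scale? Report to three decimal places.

coefficient alpha = 0.829

Σσ²ᵢ = 1.809 + 1.839 + 1.593 + 0.672 + 2.528 + 1.603 + 1.528 = 11.572
Σ_{i<j} σ_ij = 14.223
σ²_T = 11.572 + 2 × 14.223 = 40.018
α = (k/(k−1))·(1 − Σσ²ᵢ/σ²_T) = (7/6)·(1 − 11.572/40.018) = 0.829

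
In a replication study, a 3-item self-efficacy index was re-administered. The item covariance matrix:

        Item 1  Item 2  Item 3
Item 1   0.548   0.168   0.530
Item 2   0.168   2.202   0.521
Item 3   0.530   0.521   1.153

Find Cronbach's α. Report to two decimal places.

α = 0.58

ΣVar(i) = 0.548 + 2.202 + 1.153 = 3.903
Sum of the distinct covariances = 1.219
Var(T) = 3.903 + 2 × 1.219 = 6.341
α = (k/(k−1))·(1 − ΣVar(i)/Var(T)) = (3/2)·(1 − 3.903/6.341) = 0.58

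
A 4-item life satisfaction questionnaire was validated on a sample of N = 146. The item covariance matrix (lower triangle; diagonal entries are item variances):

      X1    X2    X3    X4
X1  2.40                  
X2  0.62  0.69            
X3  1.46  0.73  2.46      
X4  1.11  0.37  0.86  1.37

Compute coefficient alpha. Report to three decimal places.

α = 0.798

sum of item variances = 2.40 + 0.69 + 2.46 + 1.37 = 6.92
Σ_{i<j} σ_ij = 5.15
total variance = 6.92 + 2 × 5.15 = 17.22
α = (k/(k−1))·(1 − sum of item variances/total variance) = (4/3)·(1 − 6.92/17.22) = 0.798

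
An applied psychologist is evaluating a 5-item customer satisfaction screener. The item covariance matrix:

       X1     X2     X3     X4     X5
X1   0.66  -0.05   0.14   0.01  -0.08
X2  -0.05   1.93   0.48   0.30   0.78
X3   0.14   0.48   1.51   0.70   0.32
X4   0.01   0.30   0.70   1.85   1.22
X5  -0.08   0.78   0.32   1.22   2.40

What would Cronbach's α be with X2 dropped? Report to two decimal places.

α = 0.56

Remaining items: X1, X3, X4, X5 (k = 4).
ΣVar(i) = 0.66 + 1.51 + 1.85 + 2.40 = 6.42
total variance = 6.42 + 2 × 2.31 = 11.04
α (item deleted) = (4/3)·(1 − 6.42/11.04) = 0.56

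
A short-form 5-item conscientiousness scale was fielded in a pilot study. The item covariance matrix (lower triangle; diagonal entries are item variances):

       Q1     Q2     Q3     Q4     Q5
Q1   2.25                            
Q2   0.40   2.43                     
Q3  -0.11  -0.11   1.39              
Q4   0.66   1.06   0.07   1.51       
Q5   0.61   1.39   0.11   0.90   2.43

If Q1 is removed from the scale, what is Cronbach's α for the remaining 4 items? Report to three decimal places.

α = 0.625

Remaining items: Q2, Q3, Q4, Q5 (k = 4).
Σσᵢ² = 2.43 + 1.39 + 1.51 + 2.43 = 7.76
σ²_total = 7.76 + 2 × 3.42 = 14.60
α (item deleted) = (4/3)·(1 − 7.76/14.60) = 0.625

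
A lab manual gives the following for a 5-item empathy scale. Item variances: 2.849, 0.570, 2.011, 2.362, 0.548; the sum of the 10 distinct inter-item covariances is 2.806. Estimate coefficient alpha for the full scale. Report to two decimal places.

α = 0.50

Σσ²ᵢ = 2.849 + 0.570 + 2.011 + 2.362 + 0.548 = 8.340
Sum of distinct covariances = 2.806
Var(T) = Σσ²ᵢ + 2·Σcov = 8.340 + 2 × 2.806 = 13.952
α = (5/4)·(1 − 8.340/13.952) = 0.50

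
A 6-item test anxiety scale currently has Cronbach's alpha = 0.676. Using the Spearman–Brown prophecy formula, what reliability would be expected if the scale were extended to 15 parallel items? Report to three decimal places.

Length factor m = 15/6 = 2.5000
α' = m·α / (1 + (m−1)·α)
   = 15/6 × 0.676 / (1 + (15/6 − 1) × 0.676)
   = 1.6900 / 2.0140 = 0.839

predicted reliability = 0.839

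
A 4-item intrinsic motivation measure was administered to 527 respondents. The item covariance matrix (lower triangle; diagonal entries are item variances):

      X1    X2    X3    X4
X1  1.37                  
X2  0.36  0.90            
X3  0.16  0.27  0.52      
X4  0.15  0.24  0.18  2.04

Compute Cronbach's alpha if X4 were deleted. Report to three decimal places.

Remaining items: X1, X2, X3 (k = 3).
ΣVar(i) = 1.37 + 0.90 + 0.52 = 2.79
σ²_total = 2.79 + 2 × 0.79 = 4.37
α (item deleted) = (3/2)·(1 − 2.79/4.37) = 0.542

Cronbach's alpha = 0.542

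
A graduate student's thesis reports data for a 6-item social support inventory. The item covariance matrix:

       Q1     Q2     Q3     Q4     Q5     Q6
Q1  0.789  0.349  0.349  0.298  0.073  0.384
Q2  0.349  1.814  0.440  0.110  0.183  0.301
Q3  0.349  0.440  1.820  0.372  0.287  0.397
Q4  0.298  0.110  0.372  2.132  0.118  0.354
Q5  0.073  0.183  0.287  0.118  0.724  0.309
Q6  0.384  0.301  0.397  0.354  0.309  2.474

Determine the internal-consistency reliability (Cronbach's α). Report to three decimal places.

Cronbach's α = 0.564

sum of item variances = 0.789 + 1.814 + 1.820 + 2.132 + 0.724 + 2.474 = 9.753
Sum of off-diagonal covariances = 4.324
total variance = 9.753 + 2 × 4.324 = 18.401
α = (k/(k−1))·(1 − sum of item variances/total variance) = (6/5)·(1 − 9.753/18.401) = 0.564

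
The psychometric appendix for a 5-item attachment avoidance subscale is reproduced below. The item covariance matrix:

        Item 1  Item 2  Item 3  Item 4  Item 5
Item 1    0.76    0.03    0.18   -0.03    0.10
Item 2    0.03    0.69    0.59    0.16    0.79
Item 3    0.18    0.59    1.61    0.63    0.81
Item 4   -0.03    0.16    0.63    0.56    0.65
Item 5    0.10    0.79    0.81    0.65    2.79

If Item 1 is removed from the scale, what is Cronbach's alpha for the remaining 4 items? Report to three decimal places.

Cronbach's alpha = 0.750

Remaining items: Item 2, Item 3, Item 4, Item 5 (k = 4).
sum of item variances = 0.69 + 1.61 + 0.56 + 2.79 = 5.65
σ²_T = 5.65 + 2 × 3.63 = 12.91
α (item deleted) = (4/3)·(1 − 5.65/12.91) = 0.750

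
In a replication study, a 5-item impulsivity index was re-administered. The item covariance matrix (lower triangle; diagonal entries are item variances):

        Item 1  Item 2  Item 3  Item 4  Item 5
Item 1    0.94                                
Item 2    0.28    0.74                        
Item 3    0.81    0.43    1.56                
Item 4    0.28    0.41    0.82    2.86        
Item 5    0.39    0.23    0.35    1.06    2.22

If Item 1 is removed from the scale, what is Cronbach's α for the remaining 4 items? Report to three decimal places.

Remaining items: Item 2, Item 3, Item 4, Item 5 (k = 4).
ΣVar(i) = 0.74 + 1.56 + 2.86 + 2.22 = 7.38
total variance = 7.38 + 2 × 3.30 = 13.98
α (item deleted) = (4/3)·(1 − 7.38/13.98) = 0.629

Cronbach's α = 0.629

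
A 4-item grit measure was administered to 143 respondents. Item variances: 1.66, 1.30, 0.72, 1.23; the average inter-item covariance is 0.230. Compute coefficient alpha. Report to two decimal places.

Σσ²ᵢ = 1.66 + 1.30 + 0.72 + 1.23 = 4.91
Sum of the 6 distinct covariances = 6 × 0.230 = 1.380
total variance = Σσ²ᵢ + 2·Σcov = 4.91 + 2 × 1.380 = 7.670
α = (4/3)·(1 − 4.91/7.670) = 0.48

coefficient alpha = 0.48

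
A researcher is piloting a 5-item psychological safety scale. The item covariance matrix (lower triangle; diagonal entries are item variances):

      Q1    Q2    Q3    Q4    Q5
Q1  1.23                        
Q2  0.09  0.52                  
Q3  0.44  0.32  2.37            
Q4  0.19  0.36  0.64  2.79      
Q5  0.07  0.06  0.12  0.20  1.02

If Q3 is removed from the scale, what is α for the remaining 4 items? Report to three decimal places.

Remaining items: Q1, Q2, Q4, Q5 (k = 4).
Σσ²ᵢ = 1.23 + 0.52 + 2.79 + 1.02 = 5.56
σ²_T = 5.56 + 2 × 0.97 = 7.50
α (item deleted) = (4/3)·(1 − 5.56/7.50) = 0.345

α = 0.345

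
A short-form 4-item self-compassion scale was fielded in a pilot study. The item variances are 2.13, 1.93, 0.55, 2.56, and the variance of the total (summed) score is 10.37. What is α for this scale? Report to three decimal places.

ΣVar(i) = 2.13 + 1.93 + 0.55 + 2.56 = 7.17
α = (k/(k−1))·(1 − ΣVar(i)/total variance) = (4/3)·(1 − 7.17/10.37) = 0.411

α = 0.411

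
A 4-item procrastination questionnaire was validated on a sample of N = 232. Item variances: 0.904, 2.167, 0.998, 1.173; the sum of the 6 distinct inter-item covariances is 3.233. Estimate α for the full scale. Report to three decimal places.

ΣVar(i) = 0.904 + 2.167 + 0.998 + 1.173 = 5.242
Sum of distinct covariances = 3.233
σ²_T = ΣVar(i) + 2·Σcov = 5.242 + 2 × 3.233 = 11.708
α = (4/3)·(1 − 5.242/11.708) = 0.736

α = 0.736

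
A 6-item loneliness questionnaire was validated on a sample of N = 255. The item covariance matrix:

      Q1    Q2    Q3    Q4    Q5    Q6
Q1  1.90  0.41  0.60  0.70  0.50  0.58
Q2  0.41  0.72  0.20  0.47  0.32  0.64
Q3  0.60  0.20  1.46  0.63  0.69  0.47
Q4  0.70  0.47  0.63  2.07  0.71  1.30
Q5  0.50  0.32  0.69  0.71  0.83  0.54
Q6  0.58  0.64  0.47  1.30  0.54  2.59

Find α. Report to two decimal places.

α = 0.78

sum of item variances = 1.90 + 0.72 + 1.46 + 2.07 + 0.83 + 2.59 = 9.57
Σ_{i<j} σ_ij = 8.76
σ²_total = 9.57 + 2 × 8.76 = 27.09
α = (k/(k−1))·(1 − sum of item variances/σ²_total) = (6/5)·(1 − 9.57/27.09) = 0.78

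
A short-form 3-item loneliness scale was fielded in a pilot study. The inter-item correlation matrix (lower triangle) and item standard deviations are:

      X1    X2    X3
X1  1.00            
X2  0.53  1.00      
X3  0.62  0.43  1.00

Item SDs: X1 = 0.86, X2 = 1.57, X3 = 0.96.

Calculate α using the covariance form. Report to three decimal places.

Σσ²ᵢ = 0.86² + 1.57² + 0.96² = 4.1261
Covariances σ_ij = r_ij · s_i · s_j:
  σ(X1,X2) = 0.53 × 0.86 × 1.57 = 0.7156
  σ(X1,X3) = 0.62 × 0.86 × 0.96 = 0.5119
  σ(X2,X3) = 0.43 × 1.57 × 0.96 = 0.6481
σ²_T = Σσ²ᵢ + 2·Σσ_ij = 4.1261 + 2 × 1.8756 = 7.8773
α = (3/2)·(1 − 4.1261/7.8773) = 0.714

α = 0.714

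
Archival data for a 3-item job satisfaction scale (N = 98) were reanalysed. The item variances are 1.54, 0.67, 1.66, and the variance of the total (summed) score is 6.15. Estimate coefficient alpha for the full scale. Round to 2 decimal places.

α = 0.56

ΣVar(i) = 1.54 + 0.67 + 1.66 = 3.87
α = (k/(k−1))·(1 − ΣVar(i)/σ²_total) = (3/2)·(1 − 3.87/6.15) = 0.56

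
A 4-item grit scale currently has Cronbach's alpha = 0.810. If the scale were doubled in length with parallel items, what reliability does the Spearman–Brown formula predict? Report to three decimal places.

Length factor m = 2
α' = m·α / (1 + (m−1)·α)
   = 2 × 0.810 / (1 + (2 − 1) × 0.810)
   = 1.6200 / 1.8100 = 0.895

predicted reliability = 0.895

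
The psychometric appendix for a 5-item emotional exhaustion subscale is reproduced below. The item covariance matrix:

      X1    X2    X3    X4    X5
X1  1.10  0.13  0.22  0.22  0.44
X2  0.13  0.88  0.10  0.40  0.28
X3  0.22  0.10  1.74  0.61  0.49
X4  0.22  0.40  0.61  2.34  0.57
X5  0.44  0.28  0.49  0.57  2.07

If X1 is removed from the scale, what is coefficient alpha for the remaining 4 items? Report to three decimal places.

Remaining items: X2, X3, X4, X5 (k = 4).
Σσᵢ² = 0.88 + 1.74 + 2.34 + 2.07 = 7.03
σ²_total = 7.03 + 2 × 2.45 = 11.93
α (item deleted) = (4/3)·(1 − 7.03/11.93) = 0.548

coefficient alpha = 0.548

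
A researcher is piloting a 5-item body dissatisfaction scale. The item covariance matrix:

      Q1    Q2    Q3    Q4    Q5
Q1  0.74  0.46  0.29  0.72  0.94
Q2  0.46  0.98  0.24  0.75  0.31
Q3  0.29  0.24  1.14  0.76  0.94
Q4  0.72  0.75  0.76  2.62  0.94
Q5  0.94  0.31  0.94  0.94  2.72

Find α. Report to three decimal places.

α = 0.760

sum of item variances = 0.74 + 0.98 + 1.14 + 2.62 + 2.72 = 8.20
Σ_{i<j} σ_ij = 6.35
total variance = 8.20 + 2 × 6.35 = 20.90
α = (k/(k−1))·(1 − sum of item variances/total variance) = (5/4)·(1 − 8.20/20.90) = 0.760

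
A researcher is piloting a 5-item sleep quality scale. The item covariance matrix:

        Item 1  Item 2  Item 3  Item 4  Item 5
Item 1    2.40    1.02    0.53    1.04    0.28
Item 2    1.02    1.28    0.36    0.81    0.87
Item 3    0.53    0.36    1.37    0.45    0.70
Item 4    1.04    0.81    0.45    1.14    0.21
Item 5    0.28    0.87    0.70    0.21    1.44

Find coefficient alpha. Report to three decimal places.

Σσᵢ² = 2.40 + 1.28 + 1.37 + 1.14 + 1.44 = 7.63
Sum of the distinct covariances = 6.27
σ²_total = 7.63 + 2 × 6.27 = 20.17
α = (k/(k−1))·(1 − Σσᵢ²/σ²_total) = (5/4)·(1 − 7.63/20.17) = 0.777

α = 0.777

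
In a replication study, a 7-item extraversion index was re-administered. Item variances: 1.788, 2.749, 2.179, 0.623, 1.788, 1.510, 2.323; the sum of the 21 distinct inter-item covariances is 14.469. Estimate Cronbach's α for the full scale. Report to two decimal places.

α = 0.81

Σσ²ᵢ = 1.788 + 2.749 + 2.179 + 0.623 + 1.788 + 1.510 + 2.323 = 12.960
Sum of distinct covariances = 14.469
total variance = Σσ²ᵢ + 2·Σcov = 12.960 + 2 × 14.469 = 41.898
α = (7/6)·(1 − 12.960/41.898) = 0.81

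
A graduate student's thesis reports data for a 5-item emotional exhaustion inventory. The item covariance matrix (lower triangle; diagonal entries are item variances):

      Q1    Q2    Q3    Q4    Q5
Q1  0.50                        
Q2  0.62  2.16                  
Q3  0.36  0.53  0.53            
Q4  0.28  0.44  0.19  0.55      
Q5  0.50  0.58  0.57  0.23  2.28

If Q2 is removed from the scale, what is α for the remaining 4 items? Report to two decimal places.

Remaining items: Q1, Q3, Q4, Q5 (k = 4).
Σσ²ᵢ = 0.50 + 0.53 + 0.55 + 2.28 = 3.86
total variance = 3.86 + 2 × 2.13 = 8.12
α (item deleted) = (4/3)·(1 − 3.86/8.12) = 0.70

α = 0.70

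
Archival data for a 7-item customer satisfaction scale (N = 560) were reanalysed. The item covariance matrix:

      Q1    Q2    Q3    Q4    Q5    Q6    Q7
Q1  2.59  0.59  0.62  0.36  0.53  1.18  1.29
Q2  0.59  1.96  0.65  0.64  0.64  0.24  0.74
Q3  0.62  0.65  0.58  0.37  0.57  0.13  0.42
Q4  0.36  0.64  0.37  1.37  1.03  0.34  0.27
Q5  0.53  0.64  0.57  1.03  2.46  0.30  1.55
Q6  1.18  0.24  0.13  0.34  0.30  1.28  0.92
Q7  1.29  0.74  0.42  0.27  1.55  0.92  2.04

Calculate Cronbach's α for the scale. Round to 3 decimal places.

α = 0.800

Σσ²ᵢ = 2.59 + 1.96 + 0.58 + 1.37 + 2.46 + 1.28 + 2.04 = 12.28
Sum of the distinct covariances = 13.38
total variance = 12.28 + 2 × 13.38 = 39.04
α = (k/(k−1))·(1 − Σσ²ᵢ/total variance) = (7/6)·(1 − 12.28/39.04) = 0.800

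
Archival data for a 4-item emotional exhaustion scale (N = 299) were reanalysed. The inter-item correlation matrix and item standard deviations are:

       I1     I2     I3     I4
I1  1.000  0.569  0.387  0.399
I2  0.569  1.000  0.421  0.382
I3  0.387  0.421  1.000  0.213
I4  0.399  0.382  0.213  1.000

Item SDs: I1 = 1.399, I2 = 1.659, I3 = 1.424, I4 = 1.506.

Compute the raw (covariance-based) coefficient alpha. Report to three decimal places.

Σσ²ᵢ = 1.399² + 1.659² + 1.424² + 1.506² = 9.0053
Covariances σ_ij = r_ij · s_i · s_j:
  σ(I1,I2) = 0.569 × 1.399 × 1.659 = 1.3206
  σ(I1,I3) = 0.387 × 1.399 × 1.424 = 0.7710
  σ(I1,I4) = 0.399 × 1.399 × 1.506 = 0.8407
  σ(I2,I3) = 0.421 × 1.659 × 1.424 = 0.9946
  σ(I2,I4) = 0.382 × 1.659 × 1.506 = 0.9544
  σ(I3,I4) = 0.213 × 1.424 × 1.506 = 0.4568
σ²_T = Σσ²ᵢ + 2·Σσ_ij = 9.0053 + 2 × 5.3381 = 19.6815
α = (4/3)·(1 − 9.0053/19.6815) = 0.723

α = 0.723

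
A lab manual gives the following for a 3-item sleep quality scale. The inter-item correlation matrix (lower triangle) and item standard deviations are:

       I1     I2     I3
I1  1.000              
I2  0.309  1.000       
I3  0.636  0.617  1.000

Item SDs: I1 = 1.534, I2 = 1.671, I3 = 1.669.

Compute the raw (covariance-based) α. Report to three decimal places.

Σσ²ᵢ = 1.534² + 1.671² + 1.669² = 7.9310
Covariances σ_ij = r_ij · s_i · s_j:
  σ(I1,I2) = 0.309 × 1.534 × 1.671 = 0.7921
  σ(I1,I3) = 0.636 × 1.534 × 1.669 = 1.6283
  σ(I2,I3) = 0.617 × 1.671 × 1.669 = 1.7208
σ²_T = Σσ²ᵢ + 2·Σσ_ij = 7.9310 + 2 × 4.1412 = 16.2134
α = (3/2)·(1 − 7.9310/16.2134) = 0.766

α = 0.766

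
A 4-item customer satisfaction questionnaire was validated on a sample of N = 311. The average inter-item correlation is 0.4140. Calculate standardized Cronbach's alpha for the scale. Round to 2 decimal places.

α = 0.74

Standardized α = k·r̄ / (1 + (k−1)·r̄) = 4 × 0.4140 / (1 + 3 × 0.4140)
  = 1.6560 / 2.2420 = 0.74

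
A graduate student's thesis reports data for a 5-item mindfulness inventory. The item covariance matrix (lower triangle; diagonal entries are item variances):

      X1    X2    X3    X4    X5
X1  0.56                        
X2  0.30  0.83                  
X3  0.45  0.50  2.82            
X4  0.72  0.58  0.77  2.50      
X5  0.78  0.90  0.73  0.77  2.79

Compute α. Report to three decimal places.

α = 0.722

Σσ²ᵢ = 0.56 + 0.83 + 2.82 + 2.50 + 2.79 = 9.50
Sum of the distinct covariances = 6.50
σ²_T = 9.50 + 2 × 6.50 = 22.50
α = (k/(k−1))·(1 − Σσ²ᵢ/σ²_T) = (5/4)·(1 − 9.50/22.50) = 0.722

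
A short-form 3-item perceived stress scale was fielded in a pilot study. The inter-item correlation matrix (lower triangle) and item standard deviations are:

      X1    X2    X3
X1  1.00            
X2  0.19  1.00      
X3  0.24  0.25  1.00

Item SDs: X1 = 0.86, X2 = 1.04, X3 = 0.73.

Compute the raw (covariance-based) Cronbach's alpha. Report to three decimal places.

Σσ²ᵢ = 0.86² + 1.04² + 0.73² = 2.3541
Covariances σ_ij = r_ij · s_i · s_j:
  σ(X1,X2) = 0.19 × 0.86 × 1.04 = 0.1699
  σ(X1,X3) = 0.24 × 0.86 × 0.73 = 0.1507
  σ(X2,X3) = 0.25 × 1.04 × 0.73 = 0.1898
σ²_T = Σσ²ᵢ + 2·Σσ_ij = 2.3541 + 2 × 0.5104 = 3.3749
α = (3/2)·(1 − 2.3541/3.3749) = 0.454

Cronbach's alpha = 0.454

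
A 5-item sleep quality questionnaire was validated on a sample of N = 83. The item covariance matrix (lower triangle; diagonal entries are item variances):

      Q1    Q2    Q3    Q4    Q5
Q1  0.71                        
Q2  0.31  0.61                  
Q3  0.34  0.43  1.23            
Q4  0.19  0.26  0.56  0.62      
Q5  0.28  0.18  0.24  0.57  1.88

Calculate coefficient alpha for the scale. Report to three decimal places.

sum of item variances = 0.71 + 0.61 + 1.23 + 0.62 + 1.88 = 5.05
Sum of the distinct covariances = 3.36
Var(T) = 5.05 + 2 × 3.36 = 11.77
α = (k/(k−1))·(1 − sum of item variances/Var(T)) = (5/4)·(1 − 5.05/11.77) = 0.714

α = 0.714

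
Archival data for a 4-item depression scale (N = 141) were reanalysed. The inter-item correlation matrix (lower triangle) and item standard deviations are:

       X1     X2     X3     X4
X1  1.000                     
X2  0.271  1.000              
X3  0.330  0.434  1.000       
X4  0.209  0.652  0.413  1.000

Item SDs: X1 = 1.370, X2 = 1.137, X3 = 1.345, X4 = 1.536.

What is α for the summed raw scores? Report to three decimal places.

Σσ²ᵢ = 1.370² + 1.137² + 1.345² + 1.536² = 7.3380
Covariances σ_ij = r_ij · s_i · s_j:
  σ(X1,X2) = 0.271 × 1.370 × 1.137 = 0.4221
  σ(X1,X3) = 0.330 × 1.370 × 1.345 = 0.6081
  σ(X1,X4) = 0.209 × 1.370 × 1.536 = 0.4398
  σ(X2,X3) = 0.434 × 1.137 × 1.345 = 0.6637
  σ(X2,X4) = 0.652 × 1.137 × 1.536 = 1.1387
  σ(X3,X4) = 0.413 × 1.345 × 1.536 = 0.8532
σ²_T = Σσ²ᵢ + 2·Σσ_ij = 7.3380 + 2 × 4.1256 = 15.5892
α = (4/3)·(1 − 7.3380/15.5892) = 0.706

α = 0.706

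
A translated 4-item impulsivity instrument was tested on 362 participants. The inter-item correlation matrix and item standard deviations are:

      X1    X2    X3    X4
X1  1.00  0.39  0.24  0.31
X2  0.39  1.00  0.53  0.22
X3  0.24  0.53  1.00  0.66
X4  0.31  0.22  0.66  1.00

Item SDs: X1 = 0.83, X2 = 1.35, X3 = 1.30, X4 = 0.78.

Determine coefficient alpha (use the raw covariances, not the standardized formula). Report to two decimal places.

Σσ²ᵢ = 0.83² + 1.35² + 1.30² + 0.78² = 4.8098
Covariances σ_ij = r_ij · s_i · s_j:
  σ(X1,X2) = 0.39 × 0.83 × 1.35 = 0.4370
  σ(X1,X3) = 0.24 × 0.83 × 1.30 = 0.2590
  σ(X1,X4) = 0.31 × 0.83 × 0.78 = 0.2007
  σ(X2,X3) = 0.53 × 1.35 × 1.30 = 0.9302
  σ(X2,X4) = 0.22 × 1.35 × 0.78 = 0.2317
  σ(X3,X4) = 0.66 × 1.30 × 0.78 = 0.6692
σ²_T = Σσ²ᵢ + 2·Σσ_ij = 4.8098 + 2 × 2.7278 = 10.2654
α = (4/3)·(1 − 4.8098/10.2654) = 0.71

α = 0.71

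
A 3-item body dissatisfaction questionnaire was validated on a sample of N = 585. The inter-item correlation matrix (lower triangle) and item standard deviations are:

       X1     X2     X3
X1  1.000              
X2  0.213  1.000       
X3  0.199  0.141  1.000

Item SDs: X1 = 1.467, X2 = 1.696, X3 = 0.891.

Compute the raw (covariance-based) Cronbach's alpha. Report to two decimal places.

α = 0.38

Σσ²ᵢ = 1.467² + 1.696² + 0.891² = 5.8224
Covariances σ_ij = r_ij · s_i · s_j:
  σ(X1,X2) = 0.213 × 1.467 × 1.696 = 0.5300
  σ(X1,X3) = 0.199 × 1.467 × 0.891 = 0.2601
  σ(X2,X3) = 0.141 × 1.696 × 0.891 = 0.2131
σ²_T = Σσ²ᵢ + 2·Σσ_ij = 5.8224 + 2 × 1.0032 = 7.8288
α = (3/2)·(1 − 5.8224/7.8288) = 0.38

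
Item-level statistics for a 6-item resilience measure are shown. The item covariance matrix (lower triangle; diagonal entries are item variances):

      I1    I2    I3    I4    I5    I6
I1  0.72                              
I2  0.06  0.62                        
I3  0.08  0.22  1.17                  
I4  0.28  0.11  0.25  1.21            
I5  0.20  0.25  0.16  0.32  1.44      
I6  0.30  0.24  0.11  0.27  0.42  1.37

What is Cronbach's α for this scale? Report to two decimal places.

Σσ²ᵢ = 0.72 + 0.62 + 1.17 + 1.21 + 1.44 + 1.37 = 6.53
Sum of the distinct covariances = 3.27
total variance = 6.53 + 2 × 3.27 = 13.07
α = (k/(k−1))·(1 − Σσ²ᵢ/total variance) = (6/5)·(1 − 6.53/13.07) = 0.60

α = 0.60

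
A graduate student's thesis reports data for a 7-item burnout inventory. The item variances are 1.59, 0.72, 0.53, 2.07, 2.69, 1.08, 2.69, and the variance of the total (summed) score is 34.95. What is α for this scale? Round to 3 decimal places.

α = 0.787

Σσᵢ² = 1.59 + 0.72 + 0.53 + 2.07 + 2.69 + 1.08 + 2.69 = 11.37
α = (k/(k−1))·(1 − Σσᵢ²/Var(T)) = (7/6)·(1 − 11.37/34.95) = 0.787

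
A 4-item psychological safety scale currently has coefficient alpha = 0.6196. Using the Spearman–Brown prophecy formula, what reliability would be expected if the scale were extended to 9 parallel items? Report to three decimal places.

predicted reliability = 0.786

Length factor m = 9/4 = 2.2500
α' = m·α / (1 + (m−1)·α)
   = 9/4 × 0.6196 / (1 + (9/4 − 1) × 0.6196)
   = 1.3941 / 1.7745 = 0.786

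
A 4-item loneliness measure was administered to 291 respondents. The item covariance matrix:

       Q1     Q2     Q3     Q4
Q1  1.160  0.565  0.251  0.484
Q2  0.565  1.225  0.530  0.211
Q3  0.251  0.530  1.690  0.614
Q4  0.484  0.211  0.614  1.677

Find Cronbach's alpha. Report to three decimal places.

ΣVar(i) = 1.160 + 1.225 + 1.690 + 1.677 = 5.752
Σ_{i<j} σ_ij = 2.655
total variance = 5.752 + 2 × 2.655 = 11.062
α = (k/(k−1))·(1 − ΣVar(i)/total variance) = (4/3)·(1 − 5.752/11.062) = 0.640

α = 0.640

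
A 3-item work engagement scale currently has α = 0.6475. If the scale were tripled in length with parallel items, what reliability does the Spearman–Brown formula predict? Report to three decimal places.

predicted reliability = 0.846

Length factor m = 3
α' = m·α / (1 + (m−1)·α)
   = 3 × 0.6475 / (1 + (3 − 1) × 0.6475)
   = 1.9425 / 2.2950 = 0.846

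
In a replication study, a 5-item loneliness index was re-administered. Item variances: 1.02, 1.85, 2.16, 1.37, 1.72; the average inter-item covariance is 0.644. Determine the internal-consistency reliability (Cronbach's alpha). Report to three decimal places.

Σσ²ᵢ = 1.02 + 1.85 + 2.16 + 1.37 + 1.72 = 8.12
Sum of the 10 distinct covariances = 10 × 0.644 = 6.440
total variance = Σσ²ᵢ + 2·Σcov = 8.12 + 2 × 6.440 = 21.000
α = (5/4)·(1 − 8.12/21.000) = 0.767

Cronbach's alpha = 0.767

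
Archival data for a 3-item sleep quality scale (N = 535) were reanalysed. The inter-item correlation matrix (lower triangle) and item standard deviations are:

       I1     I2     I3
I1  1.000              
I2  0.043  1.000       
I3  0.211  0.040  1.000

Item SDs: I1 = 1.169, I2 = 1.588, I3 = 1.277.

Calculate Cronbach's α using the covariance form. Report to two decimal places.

Σσ²ᵢ = 1.169² + 1.588² + 1.277² = 5.5190
Covariances σ_ij = r_ij · s_i · s_j:
  σ(I1,I2) = 0.043 × 1.169 × 1.588 = 0.0798
  σ(I1,I3) = 0.211 × 1.169 × 1.277 = 0.3150
  σ(I2,I3) = 0.040 × 1.588 × 1.277 = 0.0811
σ²_T = Σσ²ᵢ + 2·Σσ_ij = 5.5190 + 2 × 0.4759 = 6.4708
α = (3/2)·(1 − 5.5190/6.4708) = 0.22

α = 0.22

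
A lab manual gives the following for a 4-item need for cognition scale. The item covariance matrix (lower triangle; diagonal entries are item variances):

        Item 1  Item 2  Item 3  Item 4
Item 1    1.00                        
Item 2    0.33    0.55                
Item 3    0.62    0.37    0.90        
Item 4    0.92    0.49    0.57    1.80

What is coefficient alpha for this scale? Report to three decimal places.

ΣVar(i) = 1.00 + 0.55 + 0.90 + 1.80 = 4.25
Sum of the distinct covariances = 3.30
Var(T) = 4.25 + 2 × 3.30 = 10.85
α = (k/(k−1))·(1 − ΣVar(i)/Var(T)) = (4/3)·(1 − 4.25/10.85) = 0.811

α = 0.811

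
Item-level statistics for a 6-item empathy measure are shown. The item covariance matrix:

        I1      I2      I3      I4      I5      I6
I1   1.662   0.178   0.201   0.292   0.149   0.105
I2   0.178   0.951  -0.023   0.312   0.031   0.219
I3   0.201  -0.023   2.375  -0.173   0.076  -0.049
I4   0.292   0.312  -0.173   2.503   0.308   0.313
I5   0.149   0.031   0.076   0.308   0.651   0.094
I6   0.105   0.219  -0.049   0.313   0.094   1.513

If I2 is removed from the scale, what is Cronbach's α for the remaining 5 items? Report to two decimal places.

Cronbach's α = 0.29

Remaining items: I1, I3, I4, I5, I6 (k = 5).
ΣVar(i) = 1.662 + 2.375 + 2.503 + 0.651 + 1.513 = 8.704
σ²_total = 8.704 + 2 × 1.316 = 11.336
α (item deleted) = (5/4)·(1 − 8.704/11.336) = 0.29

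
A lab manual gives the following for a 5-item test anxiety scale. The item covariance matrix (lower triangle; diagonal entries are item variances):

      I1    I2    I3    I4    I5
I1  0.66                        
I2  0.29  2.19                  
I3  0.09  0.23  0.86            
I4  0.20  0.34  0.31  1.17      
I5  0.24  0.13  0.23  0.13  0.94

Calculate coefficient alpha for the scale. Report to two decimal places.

ΣVar(i) = 0.66 + 2.19 + 0.86 + 1.17 + 0.94 = 5.82
Σ_{i<j} σ_ij = 2.19
σ²_T = 5.82 + 2 × 2.19 = 10.20
α = (k/(k−1))·(1 − ΣVar(i)/σ²_T) = (5/4)·(1 − 5.82/10.20) = 0.54

coefficient alpha = 0.54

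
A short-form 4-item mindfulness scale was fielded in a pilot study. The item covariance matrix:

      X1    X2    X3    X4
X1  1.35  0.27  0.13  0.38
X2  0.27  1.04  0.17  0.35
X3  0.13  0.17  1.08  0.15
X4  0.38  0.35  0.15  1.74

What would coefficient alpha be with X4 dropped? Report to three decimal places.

α = 0.371

Remaining items: X1, X2, X3 (k = 3).
Σσᵢ² = 1.35 + 1.04 + 1.08 = 3.47
σ²_total = 3.47 + 2 × 0.57 = 4.61
α (item deleted) = (3/2)·(1 − 3.47/4.61) = 0.371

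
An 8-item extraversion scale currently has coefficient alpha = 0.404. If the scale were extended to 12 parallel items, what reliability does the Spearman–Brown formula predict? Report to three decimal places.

Length factor m = 12/8 = 1.5000
α' = m·α / (1 + (m−1)·α)
   = 12/8 × 0.404 / (1 + (12/8 − 1) × 0.404)
   = 0.6060 / 1.2020 = 0.504

predicted reliability = 0.504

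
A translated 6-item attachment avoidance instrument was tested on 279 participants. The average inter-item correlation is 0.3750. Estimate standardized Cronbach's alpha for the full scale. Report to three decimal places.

Standardized α = k·r̄ / (1 + (k−1)·r̄) = 6 × 0.3750 / (1 + 5 × 0.3750)
  = 2.2500 / 2.8750 = 0.783

standardized Cronbach's alpha = 0.783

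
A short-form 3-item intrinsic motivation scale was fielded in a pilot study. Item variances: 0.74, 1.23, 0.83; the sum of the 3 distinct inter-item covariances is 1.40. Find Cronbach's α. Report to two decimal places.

ΣVar(i) = 0.74 + 1.23 + 0.83 = 2.80
Sum of distinct covariances = 1.40
Var(T) = ΣVar(i) + 2·Σcov = 2.80 + 2 × 1.40 = 5.60
α = (3/2)·(1 − 2.80/5.60) = 0.75

α = 0.75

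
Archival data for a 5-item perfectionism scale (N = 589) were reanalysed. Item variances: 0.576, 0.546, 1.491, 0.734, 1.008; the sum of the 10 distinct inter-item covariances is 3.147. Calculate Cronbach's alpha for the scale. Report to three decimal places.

Σσᵢ² = 0.576 + 0.546 + 1.491 + 0.734 + 1.008 = 4.355
Sum of distinct covariances = 3.147
Var(T) = Σσᵢ² + 2·Σcov = 4.355 + 2 × 3.147 = 10.649
α = (5/4)·(1 − 4.355/10.649) = 0.739

α = 0.739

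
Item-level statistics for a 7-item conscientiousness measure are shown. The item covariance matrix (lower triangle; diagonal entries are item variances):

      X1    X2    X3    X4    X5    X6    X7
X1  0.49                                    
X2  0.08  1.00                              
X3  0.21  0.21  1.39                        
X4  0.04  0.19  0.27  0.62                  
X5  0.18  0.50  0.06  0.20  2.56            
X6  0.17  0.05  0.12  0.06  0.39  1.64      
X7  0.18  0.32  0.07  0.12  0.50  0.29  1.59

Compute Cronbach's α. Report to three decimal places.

α = 0.555

sum of item variances = 0.49 + 1.00 + 1.39 + 0.62 + 2.56 + 1.64 + 1.59 = 9.29
Σ_{i<j} σ_ij = 4.21
total variance = 9.29 + 2 × 4.21 = 17.71
α = (k/(k−1))·(1 − sum of item variances/total variance) = (7/6)·(1 − 9.29/17.71) = 0.555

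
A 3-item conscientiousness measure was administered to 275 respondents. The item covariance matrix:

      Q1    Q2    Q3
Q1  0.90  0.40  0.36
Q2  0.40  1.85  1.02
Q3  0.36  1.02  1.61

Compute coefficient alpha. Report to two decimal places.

α = 0.67

sum of item variances = 0.90 + 1.85 + 1.61 = 4.36
Σ_{i<j} σ_ij = 1.78
σ²_total = 4.36 + 2 × 1.78 = 7.92
α = (k/(k−1))·(1 − sum of item variances/σ²_total) = (3/2)·(1 − 4.36/7.92) = 0.67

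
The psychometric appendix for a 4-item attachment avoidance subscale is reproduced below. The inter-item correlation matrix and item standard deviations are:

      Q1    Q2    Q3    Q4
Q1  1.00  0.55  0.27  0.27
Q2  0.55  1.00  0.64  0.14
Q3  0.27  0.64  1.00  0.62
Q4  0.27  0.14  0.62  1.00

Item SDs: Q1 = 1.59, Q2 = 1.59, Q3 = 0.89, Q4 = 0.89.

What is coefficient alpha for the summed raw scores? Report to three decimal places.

Σσ²ᵢ = 1.59² + 1.59² + 0.89² + 0.89² = 6.6404
Covariances σ_ij = r_ij · s_i · s_j:
  σ(Q1,Q2) = 0.55 × 1.59 × 1.59 = 1.3905
  σ(Q1,Q3) = 0.27 × 1.59 × 0.89 = 0.3821
  σ(Q1,Q4) = 0.27 × 1.59 × 0.89 = 0.3821
  σ(Q2,Q3) = 0.64 × 1.59 × 0.89 = 0.9057
  σ(Q2,Q4) = 0.14 × 1.59 × 0.89 = 0.1981
  σ(Q3,Q4) = 0.62 × 0.89 × 0.89 = 0.4911
σ²_T = Σσ²ᵢ + 2·Σσ_ij = 6.6404 + 2 × 3.7496 = 14.1396
α = (4/3)·(1 − 6.6404/14.1396) = 0.707

coefficient alpha = 0.707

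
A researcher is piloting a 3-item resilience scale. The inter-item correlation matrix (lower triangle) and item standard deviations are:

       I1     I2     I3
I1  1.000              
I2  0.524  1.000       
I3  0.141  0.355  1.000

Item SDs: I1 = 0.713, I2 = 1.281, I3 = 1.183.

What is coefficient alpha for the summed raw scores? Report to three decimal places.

α = 0.585

Σσ²ᵢ = 0.713² + 1.281² + 1.183² = 3.5488
Covariances σ_ij = r_ij · s_i · s_j:
  σ(I1,I2) = 0.524 × 0.713 × 1.281 = 0.4786
  σ(I1,I3) = 0.141 × 0.713 × 1.183 = 0.1189
  σ(I2,I3) = 0.355 × 1.281 × 1.183 = 0.5380
σ²_T = Σσ²ᵢ + 2·Σσ_ij = 3.5488 + 2 × 1.1355 = 5.8198
α = (3/2)·(1 − 3.5488/5.8198) = 0.585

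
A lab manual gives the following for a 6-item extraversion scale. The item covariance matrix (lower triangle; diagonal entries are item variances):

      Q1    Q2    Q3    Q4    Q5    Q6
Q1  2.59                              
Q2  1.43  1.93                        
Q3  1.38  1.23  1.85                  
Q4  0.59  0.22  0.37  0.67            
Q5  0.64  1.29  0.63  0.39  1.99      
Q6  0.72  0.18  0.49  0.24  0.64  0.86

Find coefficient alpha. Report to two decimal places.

α = 0.81

ΣVar(i) = 2.59 + 1.93 + 1.85 + 0.67 + 1.99 + 0.86 = 9.89
Sum of off-diagonal covariances = 10.44
Var(T) = 9.89 + 2 × 10.44 = 30.77
α = (k/(k−1))·(1 − ΣVar(i)/Var(T)) = (6/5)·(1 − 9.89/30.77) = 0.81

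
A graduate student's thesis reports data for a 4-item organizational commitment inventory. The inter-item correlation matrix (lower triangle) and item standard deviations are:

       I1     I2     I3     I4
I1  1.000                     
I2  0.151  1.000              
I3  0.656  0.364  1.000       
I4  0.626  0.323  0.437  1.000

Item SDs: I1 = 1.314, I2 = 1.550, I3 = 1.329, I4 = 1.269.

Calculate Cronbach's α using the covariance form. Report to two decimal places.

α = 0.74

Σσ²ᵢ = 1.314² + 1.550² + 1.329² + 1.269² = 7.5057
Covariances σ_ij = r_ij · s_i · s_j:
  σ(I1,I2) = 0.151 × 1.314 × 1.550 = 0.3075
  σ(I1,I3) = 0.656 × 1.314 × 1.329 = 1.1456
  σ(I1,I4) = 0.626 × 1.314 × 1.269 = 1.0438
  σ(I2,I3) = 0.364 × 1.550 × 1.329 = 0.7498
  σ(I2,I4) = 0.323 × 1.550 × 1.269 = 0.6353
  σ(I3,I4) = 0.437 × 1.329 × 1.269 = 0.7370
σ²_T = Σσ²ᵢ + 2·Σσ_ij = 7.5057 + 2 × 4.6190 = 16.7437
α = (4/3)·(1 − 7.5057/16.7437) = 0.74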